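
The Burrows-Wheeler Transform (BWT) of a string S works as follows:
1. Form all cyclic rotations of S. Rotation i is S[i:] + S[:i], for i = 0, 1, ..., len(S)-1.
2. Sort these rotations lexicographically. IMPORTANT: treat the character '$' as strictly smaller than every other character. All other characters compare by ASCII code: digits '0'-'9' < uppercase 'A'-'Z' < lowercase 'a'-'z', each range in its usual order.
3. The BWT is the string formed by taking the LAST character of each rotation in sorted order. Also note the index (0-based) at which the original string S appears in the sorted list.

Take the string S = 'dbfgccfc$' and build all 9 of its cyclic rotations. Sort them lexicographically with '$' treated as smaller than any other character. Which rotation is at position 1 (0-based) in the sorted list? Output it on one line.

Answer: bfgccfc$d

Derivation:
All 9 rotations (rotation i = S[i:]+S[:i]):
  rot[0] = dbfgccfc$
  rot[1] = bfgccfc$d
  rot[2] = fgccfc$db
  rot[3] = gccfc$dbf
  rot[4] = ccfc$dbfg
  rot[5] = cfc$dbfgc
  rot[6] = fc$dbfgcc
  rot[7] = c$dbfgccf
  rot[8] = $dbfgccfc
Sorted (with $ < everything):
  sorted[0] = $dbfgccfc
  sorted[1] = bfgccfc$d
  sorted[2] = c$dbfgccf
  sorted[3] = ccfc$dbfg
  sorted[4] = cfc$dbfgc
  sorted[5] = dbfgccfc$
  sorted[6] = fc$dbfgcc
  sorted[7] = fgccfc$db
  sorted[8] = gccfc$dbf
sorted[1] = bfgccfc$d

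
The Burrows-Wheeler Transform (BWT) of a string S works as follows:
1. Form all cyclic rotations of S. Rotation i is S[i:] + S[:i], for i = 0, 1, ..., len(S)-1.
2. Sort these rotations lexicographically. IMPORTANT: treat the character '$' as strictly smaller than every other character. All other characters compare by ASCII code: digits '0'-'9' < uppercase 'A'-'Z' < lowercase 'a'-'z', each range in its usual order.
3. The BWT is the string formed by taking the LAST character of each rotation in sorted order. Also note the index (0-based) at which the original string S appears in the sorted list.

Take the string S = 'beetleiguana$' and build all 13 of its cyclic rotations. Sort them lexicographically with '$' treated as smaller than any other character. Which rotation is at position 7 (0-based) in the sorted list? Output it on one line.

Answer: guana$beetlei

Derivation:
All 13 rotations (rotation i = S[i:]+S[:i]):
  rot[0] = beetleiguana$
  rot[1] = eetleiguana$b
  rot[2] = etleiguana$be
  rot[3] = tleiguana$bee
  rot[4] = leiguana$beet
  rot[5] = eiguana$beetl
  rot[6] = iguana$beetle
  rot[7] = guana$beetlei
  rot[8] = uana$beetleig
  rot[9] = ana$beetleigu
  rot[10] = na$beetleigua
  rot[11] = a$beetleiguan
  rot[12] = $beetleiguana
Sorted (with $ < everything):
  sorted[0] = $beetleiguana
  sorted[1] = a$beetleiguan
  sorted[2] = ana$beetleigu
  sorted[3] = beetleiguana$
  sorted[4] = eetleiguana$b
  sorted[5] = eiguana$beetl
  sorted[6] = etleiguana$be
  sorted[7] = guana$beetlei
  sorted[8] = iguana$beetle
  sorted[9] = leiguana$beet
  sorted[10] = na$beetleigua
  sorted[11] = tleiguana$bee
  sorted[12] = uana$beetleig
sorted[7] = guana$beetlei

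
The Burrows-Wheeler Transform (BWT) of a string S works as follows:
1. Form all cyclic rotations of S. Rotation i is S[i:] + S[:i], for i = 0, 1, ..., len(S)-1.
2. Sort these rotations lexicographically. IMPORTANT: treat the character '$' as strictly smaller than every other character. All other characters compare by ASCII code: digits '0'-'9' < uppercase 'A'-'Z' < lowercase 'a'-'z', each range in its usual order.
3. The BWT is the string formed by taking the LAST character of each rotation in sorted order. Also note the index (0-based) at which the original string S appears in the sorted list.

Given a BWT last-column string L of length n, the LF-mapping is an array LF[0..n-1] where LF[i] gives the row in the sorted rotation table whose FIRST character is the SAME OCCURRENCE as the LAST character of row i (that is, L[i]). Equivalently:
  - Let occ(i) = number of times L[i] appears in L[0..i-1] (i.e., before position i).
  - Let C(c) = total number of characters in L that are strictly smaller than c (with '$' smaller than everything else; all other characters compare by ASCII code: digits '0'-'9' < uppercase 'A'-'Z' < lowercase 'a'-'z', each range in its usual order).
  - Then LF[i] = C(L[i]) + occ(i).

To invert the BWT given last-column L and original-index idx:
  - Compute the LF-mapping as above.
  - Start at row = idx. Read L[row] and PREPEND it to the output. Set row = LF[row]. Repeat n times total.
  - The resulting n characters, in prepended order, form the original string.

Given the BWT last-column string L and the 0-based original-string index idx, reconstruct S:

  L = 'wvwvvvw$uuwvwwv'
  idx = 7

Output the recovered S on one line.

LF mapping: 9 3 10 4 5 6 11 0 1 2 12 7 13 14 8
Walk LF starting at row 7, prepending L[row]:
  step 1: row=7, L[7]='$', prepend. Next row=LF[7]=0
  step 2: row=0, L[0]='w', prepend. Next row=LF[0]=9
  step 3: row=9, L[9]='u', prepend. Next row=LF[9]=2
  step 4: row=2, L[2]='w', prepend. Next row=LF[2]=10
  step 5: row=10, L[10]='w', prepend. Next row=LF[10]=12
  step 6: row=12, L[12]='w', prepend. Next row=LF[12]=13
  step 7: row=13, L[13]='w', prepend. Next row=LF[13]=14
  step 8: row=14, L[14]='v', prepend. Next row=LF[14]=8
  step 9: row=8, L[8]='u', prepend. Next row=LF[8]=1
  step 10: row=1, L[1]='v', prepend. Next row=LF[1]=3
  step 11: row=3, L[3]='v', prepend. Next row=LF[3]=4
  step 12: row=4, L[4]='v', prepend. Next row=LF[4]=5
  step 13: row=5, L[5]='v', prepend. Next row=LF[5]=6
  step 14: row=6, L[6]='w', prepend. Next row=LF[6]=11
  step 15: row=11, L[11]='v', prepend. Next row=LF[11]=7
Reversed output: vwvvvvuvwwwwuw$

Answer: vwvvvvuvwwwwuw$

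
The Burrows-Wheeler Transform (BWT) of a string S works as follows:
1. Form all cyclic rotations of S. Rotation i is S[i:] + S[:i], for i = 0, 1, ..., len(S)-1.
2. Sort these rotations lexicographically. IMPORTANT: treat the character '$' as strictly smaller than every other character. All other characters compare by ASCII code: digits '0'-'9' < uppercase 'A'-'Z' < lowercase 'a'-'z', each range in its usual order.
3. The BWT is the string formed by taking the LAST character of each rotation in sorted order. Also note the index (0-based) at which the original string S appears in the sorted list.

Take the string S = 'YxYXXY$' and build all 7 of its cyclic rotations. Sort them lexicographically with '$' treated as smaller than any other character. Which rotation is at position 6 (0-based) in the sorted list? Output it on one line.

Answer: xYXXY$Y

Derivation:
All 7 rotations (rotation i = S[i:]+S[:i]):
  rot[0] = YxYXXY$
  rot[1] = xYXXY$Y
  rot[2] = YXXY$Yx
  rot[3] = XXY$YxY
  rot[4] = XY$YxYX
  rot[5] = Y$YxYXX
  rot[6] = $YxYXXY
Sorted (with $ < everything):
  sorted[0] = $YxYXXY
  sorted[1] = XXY$YxY
  sorted[2] = XY$YxYX
  sorted[3] = Y$YxYXX
  sorted[4] = YXXY$Yx
  sorted[5] = YxYXXY$
  sorted[6] = xYXXY$Y
sorted[6] = xYXXY$Y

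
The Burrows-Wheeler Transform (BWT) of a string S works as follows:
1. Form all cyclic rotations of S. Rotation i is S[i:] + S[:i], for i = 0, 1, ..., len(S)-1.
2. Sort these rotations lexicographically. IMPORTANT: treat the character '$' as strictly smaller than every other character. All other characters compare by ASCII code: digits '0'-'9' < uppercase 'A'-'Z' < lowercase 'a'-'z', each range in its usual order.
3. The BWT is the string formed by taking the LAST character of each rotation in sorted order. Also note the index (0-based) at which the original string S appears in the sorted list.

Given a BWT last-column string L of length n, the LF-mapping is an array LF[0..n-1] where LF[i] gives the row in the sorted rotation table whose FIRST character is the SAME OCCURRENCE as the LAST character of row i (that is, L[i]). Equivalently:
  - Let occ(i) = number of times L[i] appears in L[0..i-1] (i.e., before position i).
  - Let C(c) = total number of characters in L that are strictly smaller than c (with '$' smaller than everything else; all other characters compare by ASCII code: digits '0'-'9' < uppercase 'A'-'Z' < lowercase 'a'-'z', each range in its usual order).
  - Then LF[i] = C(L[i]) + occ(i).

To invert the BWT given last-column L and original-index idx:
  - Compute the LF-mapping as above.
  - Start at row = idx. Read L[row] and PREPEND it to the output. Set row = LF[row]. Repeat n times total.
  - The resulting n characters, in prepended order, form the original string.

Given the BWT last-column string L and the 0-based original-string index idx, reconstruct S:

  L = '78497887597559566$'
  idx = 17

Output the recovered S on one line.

Answer: 98586957769758457$

Derivation:
LF mapping: 8 12 1 15 9 13 14 10 2 16 11 3 4 17 5 6 7 0
Walk LF starting at row 17, prepending L[row]:
  step 1: row=17, L[17]='$', prepend. Next row=LF[17]=0
  step 2: row=0, L[0]='7', prepend. Next row=LF[0]=8
  step 3: row=8, L[8]='5', prepend. Next row=LF[8]=2
  step 4: row=2, L[2]='4', prepend. Next row=LF[2]=1
  step 5: row=1, L[1]='8', prepend. Next row=LF[1]=12
  step 6: row=12, L[12]='5', prepend. Next row=LF[12]=4
  step 7: row=4, L[4]='7', prepend. Next row=LF[4]=9
  step 8: row=9, L[9]='9', prepend. Next row=LF[9]=16
  step 9: row=16, L[16]='6', prepend. Next row=LF[16]=7
  step 10: row=7, L[7]='7', prepend. Next row=LF[7]=10
  step 11: row=10, L[10]='7', prepend. Next row=LF[10]=11
  step 12: row=11, L[11]='5', prepend. Next row=LF[11]=3
  step 13: row=3, L[3]='9', prepend. Next row=LF[3]=15
  step 14: row=15, L[15]='6', prepend. Next row=LF[15]=6
  step 15: row=6, L[6]='8', prepend. Next row=LF[6]=14
  step 16: row=14, L[14]='5', prepend. Next row=LF[14]=5
  step 17: row=5, L[5]='8', prepend. Next row=LF[5]=13
  step 18: row=13, L[13]='9', prepend. Next row=LF[13]=17
Reversed output: 98586957769758457$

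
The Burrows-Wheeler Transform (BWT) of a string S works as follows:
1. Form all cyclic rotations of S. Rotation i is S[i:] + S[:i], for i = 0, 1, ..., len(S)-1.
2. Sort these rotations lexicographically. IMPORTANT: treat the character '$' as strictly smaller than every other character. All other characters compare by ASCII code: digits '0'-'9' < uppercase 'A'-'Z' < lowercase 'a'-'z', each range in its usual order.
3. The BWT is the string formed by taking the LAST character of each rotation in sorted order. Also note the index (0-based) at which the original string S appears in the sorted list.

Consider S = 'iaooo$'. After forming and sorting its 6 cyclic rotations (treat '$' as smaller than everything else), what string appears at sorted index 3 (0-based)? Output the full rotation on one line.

All 6 rotations (rotation i = S[i:]+S[:i]):
  rot[0] = iaooo$
  rot[1] = aooo$i
  rot[2] = ooo$ia
  rot[3] = oo$iao
  rot[4] = o$iaoo
  rot[5] = $iaooo
Sorted (with $ < everything):
  sorted[0] = $iaooo
  sorted[1] = aooo$i
  sorted[2] = iaooo$
  sorted[3] = o$iaoo
  sorted[4] = oo$iao
  sorted[5] = ooo$ia
sorted[3] = o$iaoo

Answer: o$iaoo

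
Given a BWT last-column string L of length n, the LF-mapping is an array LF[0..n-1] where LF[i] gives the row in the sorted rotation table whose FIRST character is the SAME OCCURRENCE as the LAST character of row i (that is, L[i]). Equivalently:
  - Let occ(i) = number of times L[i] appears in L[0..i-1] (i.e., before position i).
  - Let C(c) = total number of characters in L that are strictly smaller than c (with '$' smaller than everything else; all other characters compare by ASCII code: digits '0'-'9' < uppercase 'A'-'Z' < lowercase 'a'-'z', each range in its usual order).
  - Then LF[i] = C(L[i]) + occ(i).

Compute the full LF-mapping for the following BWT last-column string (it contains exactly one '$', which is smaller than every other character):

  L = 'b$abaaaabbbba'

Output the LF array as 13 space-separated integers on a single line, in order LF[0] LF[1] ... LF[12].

Answer: 7 0 1 8 2 3 4 5 9 10 11 12 6

Derivation:
Char counts: '$':1, 'a':6, 'b':6
C (first-col start): C('$')=0, C('a')=1, C('b')=7
L[0]='b': occ=0, LF[0]=C('b')+0=7+0=7
L[1]='$': occ=0, LF[1]=C('$')+0=0+0=0
L[2]='a': occ=0, LF[2]=C('a')+0=1+0=1
L[3]='b': occ=1, LF[3]=C('b')+1=7+1=8
L[4]='a': occ=1, LF[4]=C('a')+1=1+1=2
L[5]='a': occ=2, LF[5]=C('a')+2=1+2=3
L[6]='a': occ=3, LF[6]=C('a')+3=1+3=4
L[7]='a': occ=4, LF[7]=C('a')+4=1+4=5
L[8]='b': occ=2, LF[8]=C('b')+2=7+2=9
L[9]='b': occ=3, LF[9]=C('b')+3=7+3=10
L[10]='b': occ=4, LF[10]=C('b')+4=7+4=11
L[11]='b': occ=5, LF[11]=C('b')+5=7+5=12
L[12]='a': occ=5, LF[12]=C('a')+5=1+5=6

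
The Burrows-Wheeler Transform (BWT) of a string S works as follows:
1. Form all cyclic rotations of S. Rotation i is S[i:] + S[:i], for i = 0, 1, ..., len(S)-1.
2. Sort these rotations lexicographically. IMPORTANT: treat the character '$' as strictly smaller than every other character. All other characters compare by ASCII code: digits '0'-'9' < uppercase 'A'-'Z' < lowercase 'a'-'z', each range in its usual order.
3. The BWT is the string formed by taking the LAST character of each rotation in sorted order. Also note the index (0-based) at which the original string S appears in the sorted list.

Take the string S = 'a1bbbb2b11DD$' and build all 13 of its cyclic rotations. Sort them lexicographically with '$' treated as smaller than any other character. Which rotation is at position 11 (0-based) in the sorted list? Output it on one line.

Answer: bbb2b11DD$a1b

Derivation:
All 13 rotations (rotation i = S[i:]+S[:i]):
  rot[0] = a1bbbb2b11DD$
  rot[1] = 1bbbb2b11DD$a
  rot[2] = bbbb2b11DD$a1
  rot[3] = bbb2b11DD$a1b
  rot[4] = bb2b11DD$a1bb
  rot[5] = b2b11DD$a1bbb
  rot[6] = 2b11DD$a1bbbb
  rot[7] = b11DD$a1bbbb2
  rot[8] = 11DD$a1bbbb2b
  rot[9] = 1DD$a1bbbb2b1
  rot[10] = DD$a1bbbb2b11
  rot[11] = D$a1bbbb2b11D
  rot[12] = $a1bbbb2b11DD
Sorted (with $ < everything):
  sorted[0] = $a1bbbb2b11DD
  sorted[1] = 11DD$a1bbbb2b
  sorted[2] = 1DD$a1bbbb2b1
  sorted[3] = 1bbbb2b11DD$a
  sorted[4] = 2b11DD$a1bbbb
  sorted[5] = D$a1bbbb2b11D
  sorted[6] = DD$a1bbbb2b11
  sorted[7] = a1bbbb2b11DD$
  sorted[8] = b11DD$a1bbbb2
  sorted[9] = b2b11DD$a1bbb
  sorted[10] = bb2b11DD$a1bb
  sorted[11] = bbb2b11DD$a1b
  sorted[12] = bbbb2b11DD$a1
sorted[11] = bbb2b11DD$a1b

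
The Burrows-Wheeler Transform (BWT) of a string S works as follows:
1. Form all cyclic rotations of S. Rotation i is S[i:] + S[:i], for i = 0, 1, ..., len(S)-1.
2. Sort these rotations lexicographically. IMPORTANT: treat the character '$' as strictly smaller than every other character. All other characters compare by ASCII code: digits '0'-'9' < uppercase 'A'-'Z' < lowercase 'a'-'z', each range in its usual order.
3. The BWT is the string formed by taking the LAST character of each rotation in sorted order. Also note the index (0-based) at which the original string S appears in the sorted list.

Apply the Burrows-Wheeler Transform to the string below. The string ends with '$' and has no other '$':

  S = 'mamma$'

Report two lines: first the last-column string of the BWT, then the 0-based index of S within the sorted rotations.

Answer: ammm$a
4

Derivation:
All 6 rotations (rotation i = S[i:]+S[:i]):
  rot[0] = mamma$
  rot[1] = amma$m
  rot[2] = mma$ma
  rot[3] = ma$mam
  rot[4] = a$mamm
  rot[5] = $mamma
Sorted (with $ < everything):
  sorted[0] = $mamma  (last char: 'a')
  sorted[1] = a$mamm  (last char: 'm')
  sorted[2] = amma$m  (last char: 'm')
  sorted[3] = ma$mam  (last char: 'm')
  sorted[4] = mamma$  (last char: '$')
  sorted[5] = mma$ma  (last char: 'a')
Last column: ammm$a
Original string S is at sorted index 4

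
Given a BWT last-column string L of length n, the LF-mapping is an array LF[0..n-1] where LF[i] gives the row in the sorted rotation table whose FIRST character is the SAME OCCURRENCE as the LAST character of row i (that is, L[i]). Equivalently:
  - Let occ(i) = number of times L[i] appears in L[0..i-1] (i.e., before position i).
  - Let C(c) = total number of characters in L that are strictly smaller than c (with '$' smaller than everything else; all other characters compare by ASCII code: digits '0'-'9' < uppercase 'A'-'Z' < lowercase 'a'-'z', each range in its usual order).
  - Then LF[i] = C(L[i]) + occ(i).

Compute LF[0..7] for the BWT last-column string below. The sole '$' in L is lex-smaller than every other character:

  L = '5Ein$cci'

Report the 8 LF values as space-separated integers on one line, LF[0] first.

Char counts: '$':1, '5':1, 'E':1, 'c':2, 'i':2, 'n':1
C (first-col start): C('$')=0, C('5')=1, C('E')=2, C('c')=3, C('i')=5, C('n')=7
L[0]='5': occ=0, LF[0]=C('5')+0=1+0=1
L[1]='E': occ=0, LF[1]=C('E')+0=2+0=2
L[2]='i': occ=0, LF[2]=C('i')+0=5+0=5
L[3]='n': occ=0, LF[3]=C('n')+0=7+0=7
L[4]='$': occ=0, LF[4]=C('$')+0=0+0=0
L[5]='c': occ=0, LF[5]=C('c')+0=3+0=3
L[6]='c': occ=1, LF[6]=C('c')+1=3+1=4
L[7]='i': occ=1, LF[7]=C('i')+1=5+1=6

Answer: 1 2 5 7 0 3 4 6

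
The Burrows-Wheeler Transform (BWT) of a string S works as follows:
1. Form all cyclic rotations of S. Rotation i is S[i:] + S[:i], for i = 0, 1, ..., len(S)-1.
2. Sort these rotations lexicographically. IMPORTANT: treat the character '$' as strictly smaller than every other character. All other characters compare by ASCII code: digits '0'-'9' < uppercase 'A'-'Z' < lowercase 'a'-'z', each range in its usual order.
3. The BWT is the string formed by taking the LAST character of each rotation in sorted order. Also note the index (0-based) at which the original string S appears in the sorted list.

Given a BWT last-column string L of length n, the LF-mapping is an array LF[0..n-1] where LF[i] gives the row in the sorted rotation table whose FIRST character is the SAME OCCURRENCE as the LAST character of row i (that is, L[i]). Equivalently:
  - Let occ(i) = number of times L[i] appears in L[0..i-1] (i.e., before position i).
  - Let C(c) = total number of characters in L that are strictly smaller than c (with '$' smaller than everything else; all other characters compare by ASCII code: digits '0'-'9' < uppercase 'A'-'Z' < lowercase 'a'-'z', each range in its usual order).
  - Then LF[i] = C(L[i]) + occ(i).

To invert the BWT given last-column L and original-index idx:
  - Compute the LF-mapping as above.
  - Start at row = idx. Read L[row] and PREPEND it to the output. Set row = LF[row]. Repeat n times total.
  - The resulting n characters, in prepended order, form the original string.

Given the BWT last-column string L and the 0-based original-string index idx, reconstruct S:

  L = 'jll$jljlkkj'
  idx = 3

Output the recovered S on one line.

LF mapping: 1 7 8 0 2 9 3 10 5 6 4
Walk LF starting at row 3, prepending L[row]:
  step 1: row=3, L[3]='$', prepend. Next row=LF[3]=0
  step 2: row=0, L[0]='j', prepend. Next row=LF[0]=1
  step 3: row=1, L[1]='l', prepend. Next row=LF[1]=7
  step 4: row=7, L[7]='l', prepend. Next row=LF[7]=10
  step 5: row=10, L[10]='j', prepend. Next row=LF[10]=4
  step 6: row=4, L[4]='j', prepend. Next row=LF[4]=2
  step 7: row=2, L[2]='l', prepend. Next row=LF[2]=8
  step 8: row=8, L[8]='k', prepend. Next row=LF[8]=5
  step 9: row=5, L[5]='l', prepend. Next row=LF[5]=9
  step 10: row=9, L[9]='k', prepend. Next row=LF[9]=6
  step 11: row=6, L[6]='j', prepend. Next row=LF[6]=3
Reversed output: jklkljjllj$

Answer: jklkljjllj$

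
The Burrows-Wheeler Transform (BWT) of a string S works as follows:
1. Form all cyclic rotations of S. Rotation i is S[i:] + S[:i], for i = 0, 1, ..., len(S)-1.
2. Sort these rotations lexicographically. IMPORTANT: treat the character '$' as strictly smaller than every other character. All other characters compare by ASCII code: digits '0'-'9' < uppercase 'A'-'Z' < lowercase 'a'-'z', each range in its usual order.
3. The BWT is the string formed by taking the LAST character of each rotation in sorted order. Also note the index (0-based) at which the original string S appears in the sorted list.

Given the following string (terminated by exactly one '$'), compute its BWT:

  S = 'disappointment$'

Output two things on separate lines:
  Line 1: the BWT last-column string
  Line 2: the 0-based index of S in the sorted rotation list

All 15 rotations (rotation i = S[i:]+S[:i]):
  rot[0] = disappointment$
  rot[1] = isappointment$d
  rot[2] = sappointment$di
  rot[3] = appointment$dis
  rot[4] = ppointment$disa
  rot[5] = pointment$disap
  rot[6] = ointment$disapp
  rot[7] = intment$disappo
  rot[8] = ntment$disappoi
  rot[9] = tment$disappoin
  rot[10] = ment$disappoint
  rot[11] = ent$disappointm
  rot[12] = nt$disappointme
  rot[13] = t$disappointmen
  rot[14] = $disappointment
Sorted (with $ < everything):
  sorted[0] = $disappointment  (last char: 't')
  sorted[1] = appointment$dis  (last char: 's')
  sorted[2] = disappointment$  (last char: '$')
  sorted[3] = ent$disappointm  (last char: 'm')
  sorted[4] = intment$disappo  (last char: 'o')
  sorted[5] = isappointment$d  (last char: 'd')
  sorted[6] = ment$disappoint  (last char: 't')
  sorted[7] = nt$disappointme  (last char: 'e')
  sorted[8] = ntment$disappoi  (last char: 'i')
  sorted[9] = ointment$disapp  (last char: 'p')
  sorted[10] = pointment$disap  (last char: 'p')
  sorted[11] = ppointment$disa  (last char: 'a')
  sorted[12] = sappointment$di  (last char: 'i')
  sorted[13] = t$disappointmen  (last char: 'n')
  sorted[14] = tment$disappoin  (last char: 'n')
Last column: ts$modteippainn
Original string S is at sorted index 2

Answer: ts$modteippainn
2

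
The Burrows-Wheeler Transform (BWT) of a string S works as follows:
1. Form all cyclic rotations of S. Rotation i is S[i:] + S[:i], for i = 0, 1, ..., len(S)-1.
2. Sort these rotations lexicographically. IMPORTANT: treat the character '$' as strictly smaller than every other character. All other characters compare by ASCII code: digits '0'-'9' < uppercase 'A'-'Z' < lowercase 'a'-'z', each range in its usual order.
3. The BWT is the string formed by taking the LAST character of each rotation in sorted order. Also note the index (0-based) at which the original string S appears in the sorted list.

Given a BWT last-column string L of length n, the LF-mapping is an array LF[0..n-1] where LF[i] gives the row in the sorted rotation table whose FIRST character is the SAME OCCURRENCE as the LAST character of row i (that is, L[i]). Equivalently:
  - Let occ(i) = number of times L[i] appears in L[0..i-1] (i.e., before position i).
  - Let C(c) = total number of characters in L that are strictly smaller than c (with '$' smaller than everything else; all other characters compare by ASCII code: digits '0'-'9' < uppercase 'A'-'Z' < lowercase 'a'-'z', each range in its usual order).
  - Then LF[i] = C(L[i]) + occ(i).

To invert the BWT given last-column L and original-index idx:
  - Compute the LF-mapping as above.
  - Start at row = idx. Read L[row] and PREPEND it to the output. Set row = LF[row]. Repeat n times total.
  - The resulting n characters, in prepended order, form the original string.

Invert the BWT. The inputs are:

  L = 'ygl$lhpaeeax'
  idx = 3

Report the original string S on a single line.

LF mapping: 11 5 7 0 8 6 9 1 3 4 2 10
Walk LF starting at row 3, prepending L[row]:
  step 1: row=3, L[3]='$', prepend. Next row=LF[3]=0
  step 2: row=0, L[0]='y', prepend. Next row=LF[0]=11
  step 3: row=11, L[11]='x', prepend. Next row=LF[11]=10
  step 4: row=10, L[10]='a', prepend. Next row=LF[10]=2
  step 5: row=2, L[2]='l', prepend. Next row=LF[2]=7
  step 6: row=7, L[7]='a', prepend. Next row=LF[7]=1
  step 7: row=1, L[1]='g', prepend. Next row=LF[1]=5
  step 8: row=5, L[5]='h', prepend. Next row=LF[5]=6
  step 9: row=6, L[6]='p', prepend. Next row=LF[6]=9
  step 10: row=9, L[9]='e', prepend. Next row=LF[9]=4
  step 11: row=4, L[4]='l', prepend. Next row=LF[4]=8
  step 12: row=8, L[8]='e', prepend. Next row=LF[8]=3
Reversed output: elephgalaxy$

Answer: elephgalaxy$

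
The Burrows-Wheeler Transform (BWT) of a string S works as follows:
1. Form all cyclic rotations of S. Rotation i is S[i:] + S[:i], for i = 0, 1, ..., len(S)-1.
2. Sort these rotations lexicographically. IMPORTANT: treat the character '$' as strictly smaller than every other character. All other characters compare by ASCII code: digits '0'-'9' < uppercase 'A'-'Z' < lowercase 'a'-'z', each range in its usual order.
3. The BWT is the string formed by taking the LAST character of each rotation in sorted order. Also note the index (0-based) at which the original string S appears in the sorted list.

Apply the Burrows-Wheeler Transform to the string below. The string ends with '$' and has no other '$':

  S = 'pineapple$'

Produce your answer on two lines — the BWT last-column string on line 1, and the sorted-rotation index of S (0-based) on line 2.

Answer: eelnppi$pa
7

Derivation:
All 10 rotations (rotation i = S[i:]+S[:i]):
  rot[0] = pineapple$
  rot[1] = ineapple$p
  rot[2] = neapple$pi
  rot[3] = eapple$pin
  rot[4] = apple$pine
  rot[5] = pple$pinea
  rot[6] = ple$pineap
  rot[7] = le$pineapp
  rot[8] = e$pineappl
  rot[9] = $pineapple
Sorted (with $ < everything):
  sorted[0] = $pineapple  (last char: 'e')
  sorted[1] = apple$pine  (last char: 'e')
  sorted[2] = e$pineappl  (last char: 'l')
  sorted[3] = eapple$pin  (last char: 'n')
  sorted[4] = ineapple$p  (last char: 'p')
  sorted[5] = le$pineapp  (last char: 'p')
  sorted[6] = neapple$pi  (last char: 'i')
  sorted[7] = pineapple$  (last char: '$')
  sorted[8] = ple$pineap  (last char: 'p')
  sorted[9] = pple$pinea  (last char: 'a')
Last column: eelnppi$pa
Original string S is at sorted index 7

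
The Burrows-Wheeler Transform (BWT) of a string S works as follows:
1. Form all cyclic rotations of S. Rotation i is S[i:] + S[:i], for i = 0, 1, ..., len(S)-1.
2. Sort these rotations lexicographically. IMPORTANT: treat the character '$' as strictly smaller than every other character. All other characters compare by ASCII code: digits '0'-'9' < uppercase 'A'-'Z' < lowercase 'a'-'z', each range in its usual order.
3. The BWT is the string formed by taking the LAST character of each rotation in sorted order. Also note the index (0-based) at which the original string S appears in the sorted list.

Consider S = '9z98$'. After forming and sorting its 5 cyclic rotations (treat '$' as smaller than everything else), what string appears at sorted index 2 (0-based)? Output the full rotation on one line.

All 5 rotations (rotation i = S[i:]+S[:i]):
  rot[0] = 9z98$
  rot[1] = z98$9
  rot[2] = 98$9z
  rot[3] = 8$9z9
  rot[4] = $9z98
Sorted (with $ < everything):
  sorted[0] = $9z98
  sorted[1] = 8$9z9
  sorted[2] = 98$9z
  sorted[3] = 9z98$
  sorted[4] = z98$9
sorted[2] = 98$9z

Answer: 98$9z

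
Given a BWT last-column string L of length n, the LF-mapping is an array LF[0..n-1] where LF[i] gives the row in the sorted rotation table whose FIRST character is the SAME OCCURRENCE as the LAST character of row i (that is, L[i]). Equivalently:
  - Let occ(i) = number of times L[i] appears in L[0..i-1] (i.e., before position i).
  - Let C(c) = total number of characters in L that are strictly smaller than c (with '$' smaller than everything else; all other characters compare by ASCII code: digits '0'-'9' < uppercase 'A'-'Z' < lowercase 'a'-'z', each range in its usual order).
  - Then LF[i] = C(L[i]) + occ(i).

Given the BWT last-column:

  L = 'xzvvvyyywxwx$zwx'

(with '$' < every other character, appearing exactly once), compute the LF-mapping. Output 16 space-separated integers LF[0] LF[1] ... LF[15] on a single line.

Answer: 7 14 1 2 3 11 12 13 4 8 5 9 0 15 6 10

Derivation:
Char counts: '$':1, 'v':3, 'w':3, 'x':4, 'y':3, 'z':2
C (first-col start): C('$')=0, C('v')=1, C('w')=4, C('x')=7, C('y')=11, C('z')=14
L[0]='x': occ=0, LF[0]=C('x')+0=7+0=7
L[1]='z': occ=0, LF[1]=C('z')+0=14+0=14
L[2]='v': occ=0, LF[2]=C('v')+0=1+0=1
L[3]='v': occ=1, LF[3]=C('v')+1=1+1=2
L[4]='v': occ=2, LF[4]=C('v')+2=1+2=3
L[5]='y': occ=0, LF[5]=C('y')+0=11+0=11
L[6]='y': occ=1, LF[6]=C('y')+1=11+1=12
L[7]='y': occ=2, LF[7]=C('y')+2=11+2=13
L[8]='w': occ=0, LF[8]=C('w')+0=4+0=4
L[9]='x': occ=1, LF[9]=C('x')+1=7+1=8
L[10]='w': occ=1, LF[10]=C('w')+1=4+1=5
L[11]='x': occ=2, LF[11]=C('x')+2=7+2=9
L[12]='$': occ=0, LF[12]=C('$')+0=0+0=0
L[13]='z': occ=1, LF[13]=C('z')+1=14+1=15
L[14]='w': occ=2, LF[14]=C('w')+2=4+2=6
L[15]='x': occ=3, LF[15]=C('x')+3=7+3=10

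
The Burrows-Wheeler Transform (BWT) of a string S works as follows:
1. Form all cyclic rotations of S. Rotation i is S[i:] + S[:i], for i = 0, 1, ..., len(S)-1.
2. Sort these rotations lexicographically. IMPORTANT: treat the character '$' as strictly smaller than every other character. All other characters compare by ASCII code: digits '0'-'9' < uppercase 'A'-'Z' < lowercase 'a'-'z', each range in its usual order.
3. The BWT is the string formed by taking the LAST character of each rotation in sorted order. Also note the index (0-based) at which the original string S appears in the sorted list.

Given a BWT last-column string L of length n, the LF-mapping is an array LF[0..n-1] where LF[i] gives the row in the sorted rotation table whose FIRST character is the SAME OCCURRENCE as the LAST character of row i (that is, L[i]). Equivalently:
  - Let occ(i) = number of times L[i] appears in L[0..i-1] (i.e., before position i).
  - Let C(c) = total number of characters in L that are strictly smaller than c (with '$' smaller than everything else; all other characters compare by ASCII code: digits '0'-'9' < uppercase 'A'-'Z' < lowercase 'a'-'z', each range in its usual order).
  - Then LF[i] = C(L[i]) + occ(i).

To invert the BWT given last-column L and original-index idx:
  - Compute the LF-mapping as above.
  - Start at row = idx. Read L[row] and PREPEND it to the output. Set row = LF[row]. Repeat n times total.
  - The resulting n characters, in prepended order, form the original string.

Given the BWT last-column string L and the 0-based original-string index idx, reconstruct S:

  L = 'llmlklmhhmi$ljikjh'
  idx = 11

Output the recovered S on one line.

Answer: lhjmjlillhmkmhkil$

Derivation:
LF mapping: 10 11 15 12 8 13 16 1 2 17 4 0 14 6 5 9 7 3
Walk LF starting at row 11, prepending L[row]:
  step 1: row=11, L[11]='$', prepend. Next row=LF[11]=0
  step 2: row=0, L[0]='l', prepend. Next row=LF[0]=10
  step 3: row=10, L[10]='i', prepend. Next row=LF[10]=4
  step 4: row=4, L[4]='k', prepend. Next row=LF[4]=8
  step 5: row=8, L[8]='h', prepend. Next row=LF[8]=2
  step 6: row=2, L[2]='m', prepend. Next row=LF[2]=15
  step 7: row=15, L[15]='k', prepend. Next row=LF[15]=9
  step 8: row=9, L[9]='m', prepend. Next row=LF[9]=17
  step 9: row=17, L[17]='h', prepend. Next row=LF[17]=3
  step 10: row=3, L[3]='l', prepend. Next row=LF[3]=12
  step 11: row=12, L[12]='l', prepend. Next row=LF[12]=14
  step 12: row=14, L[14]='i', prepend. Next row=LF[14]=5
  step 13: row=5, L[5]='l', prepend. Next row=LF[5]=13
  step 14: row=13, L[13]='j', prepend. Next row=LF[13]=6
  step 15: row=6, L[6]='m', prepend. Next row=LF[6]=16
  step 16: row=16, L[16]='j', prepend. Next row=LF[16]=7
  step 17: row=7, L[7]='h', prepend. Next row=LF[7]=1
  step 18: row=1, L[1]='l', prepend. Next row=LF[1]=11
Reversed output: lhjmjlillhmkmhkil$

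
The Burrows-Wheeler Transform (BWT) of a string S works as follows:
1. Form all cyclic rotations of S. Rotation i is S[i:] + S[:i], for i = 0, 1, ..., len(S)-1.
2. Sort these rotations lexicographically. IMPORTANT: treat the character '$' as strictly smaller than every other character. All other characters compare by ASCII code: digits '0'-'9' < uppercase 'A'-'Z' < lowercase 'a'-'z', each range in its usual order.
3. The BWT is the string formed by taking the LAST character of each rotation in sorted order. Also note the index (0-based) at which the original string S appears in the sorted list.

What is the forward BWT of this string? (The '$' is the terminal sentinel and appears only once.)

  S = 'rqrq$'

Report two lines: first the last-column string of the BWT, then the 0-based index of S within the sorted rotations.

All 5 rotations (rotation i = S[i:]+S[:i]):
  rot[0] = rqrq$
  rot[1] = qrq$r
  rot[2] = rq$rq
  rot[3] = q$rqr
  rot[4] = $rqrq
Sorted (with $ < everything):
  sorted[0] = $rqrq  (last char: 'q')
  sorted[1] = q$rqr  (last char: 'r')
  sorted[2] = qrq$r  (last char: 'r')
  sorted[3] = rq$rq  (last char: 'q')
  sorted[4] = rqrq$  (last char: '$')
Last column: qrrq$
Original string S is at sorted index 4

Answer: qrrq$
4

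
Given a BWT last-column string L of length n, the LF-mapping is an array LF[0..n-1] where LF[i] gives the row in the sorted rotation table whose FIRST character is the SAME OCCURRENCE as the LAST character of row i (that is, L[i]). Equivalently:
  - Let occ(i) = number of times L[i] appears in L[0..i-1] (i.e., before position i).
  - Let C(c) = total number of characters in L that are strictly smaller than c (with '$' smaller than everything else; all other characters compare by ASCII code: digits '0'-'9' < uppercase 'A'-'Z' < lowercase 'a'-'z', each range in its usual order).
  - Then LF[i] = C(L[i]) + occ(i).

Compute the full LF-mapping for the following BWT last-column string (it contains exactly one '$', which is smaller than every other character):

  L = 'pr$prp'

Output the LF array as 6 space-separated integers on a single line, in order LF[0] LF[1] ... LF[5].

Answer: 1 4 0 2 5 3

Derivation:
Char counts: '$':1, 'p':3, 'r':2
C (first-col start): C('$')=0, C('p')=1, C('r')=4
L[0]='p': occ=0, LF[0]=C('p')+0=1+0=1
L[1]='r': occ=0, LF[1]=C('r')+0=4+0=4
L[2]='$': occ=0, LF[2]=C('$')+0=0+0=0
L[3]='p': occ=1, LF[3]=C('p')+1=1+1=2
L[4]='r': occ=1, LF[4]=C('r')+1=4+1=5
L[5]='p': occ=2, LF[5]=C('p')+2=1+2=3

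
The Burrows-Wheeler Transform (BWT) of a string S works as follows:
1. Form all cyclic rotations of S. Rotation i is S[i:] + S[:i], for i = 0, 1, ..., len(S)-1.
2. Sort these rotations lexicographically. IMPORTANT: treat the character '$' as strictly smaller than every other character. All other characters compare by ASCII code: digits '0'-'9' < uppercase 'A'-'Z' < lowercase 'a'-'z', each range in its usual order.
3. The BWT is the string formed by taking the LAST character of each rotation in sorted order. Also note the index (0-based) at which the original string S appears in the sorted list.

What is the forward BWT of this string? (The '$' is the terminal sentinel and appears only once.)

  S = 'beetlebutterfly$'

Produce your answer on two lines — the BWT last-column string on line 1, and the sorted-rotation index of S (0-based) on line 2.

All 16 rotations (rotation i = S[i:]+S[:i]):
  rot[0] = beetlebutterfly$
  rot[1] = eetlebutterfly$b
  rot[2] = etlebutterfly$be
  rot[3] = tlebutterfly$bee
  rot[4] = lebutterfly$beet
  rot[5] = ebutterfly$beetl
  rot[6] = butterfly$beetle
  rot[7] = utterfly$beetleb
  rot[8] = tterfly$beetlebu
  rot[9] = terfly$beetlebut
  rot[10] = erfly$beetlebutt
  rot[11] = rfly$beetlebutte
  rot[12] = fly$beetlebutter
  rot[13] = ly$beetlebutterf
  rot[14] = y$beetlebutterfl
  rot[15] = $beetlebutterfly
Sorted (with $ < everything):
  sorted[0] = $beetlebutterfly  (last char: 'y')
  sorted[1] = beetlebutterfly$  (last char: '$')
  sorted[2] = butterfly$beetle  (last char: 'e')
  sorted[3] = ebutterfly$beetl  (last char: 'l')
  sorted[4] = eetlebutterfly$b  (last char: 'b')
  sorted[5] = erfly$beetlebutt  (last char: 't')
  sorted[6] = etlebutterfly$be  (last char: 'e')
  sorted[7] = fly$beetlebutter  (last char: 'r')
  sorted[8] = lebutterfly$beet  (last char: 't')
  sorted[9] = ly$beetlebutterf  (last char: 'f')
  sorted[10] = rfly$beetlebutte  (last char: 'e')
  sorted[11] = terfly$beetlebut  (last char: 't')
  sorted[12] = tlebutterfly$bee  (last char: 'e')
  sorted[13] = tterfly$beetlebu  (last char: 'u')
  sorted[14] = utterfly$beetleb  (last char: 'b')
  sorted[15] = y$beetlebutterfl  (last char: 'l')
Last column: y$elbtertfeteubl
Original string S is at sorted index 1

Answer: y$elbtertfeteubl
1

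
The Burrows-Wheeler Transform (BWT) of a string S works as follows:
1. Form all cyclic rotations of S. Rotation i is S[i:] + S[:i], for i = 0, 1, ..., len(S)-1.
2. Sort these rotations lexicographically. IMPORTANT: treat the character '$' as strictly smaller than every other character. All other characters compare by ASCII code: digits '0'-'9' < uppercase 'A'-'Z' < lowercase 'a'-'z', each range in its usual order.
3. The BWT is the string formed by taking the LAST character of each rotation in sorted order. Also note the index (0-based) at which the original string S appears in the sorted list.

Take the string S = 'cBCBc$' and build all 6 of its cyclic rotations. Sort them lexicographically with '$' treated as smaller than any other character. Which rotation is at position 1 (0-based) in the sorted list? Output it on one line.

All 6 rotations (rotation i = S[i:]+S[:i]):
  rot[0] = cBCBc$
  rot[1] = BCBc$c
  rot[2] = CBc$cB
  rot[3] = Bc$cBC
  rot[4] = c$cBCB
  rot[5] = $cBCBc
Sorted (with $ < everything):
  sorted[0] = $cBCBc
  sorted[1] = BCBc$c
  sorted[2] = Bc$cBC
  sorted[3] = CBc$cB
  sorted[4] = c$cBCB
  sorted[5] = cBCBc$
sorted[1] = BCBc$c

Answer: BCBc$c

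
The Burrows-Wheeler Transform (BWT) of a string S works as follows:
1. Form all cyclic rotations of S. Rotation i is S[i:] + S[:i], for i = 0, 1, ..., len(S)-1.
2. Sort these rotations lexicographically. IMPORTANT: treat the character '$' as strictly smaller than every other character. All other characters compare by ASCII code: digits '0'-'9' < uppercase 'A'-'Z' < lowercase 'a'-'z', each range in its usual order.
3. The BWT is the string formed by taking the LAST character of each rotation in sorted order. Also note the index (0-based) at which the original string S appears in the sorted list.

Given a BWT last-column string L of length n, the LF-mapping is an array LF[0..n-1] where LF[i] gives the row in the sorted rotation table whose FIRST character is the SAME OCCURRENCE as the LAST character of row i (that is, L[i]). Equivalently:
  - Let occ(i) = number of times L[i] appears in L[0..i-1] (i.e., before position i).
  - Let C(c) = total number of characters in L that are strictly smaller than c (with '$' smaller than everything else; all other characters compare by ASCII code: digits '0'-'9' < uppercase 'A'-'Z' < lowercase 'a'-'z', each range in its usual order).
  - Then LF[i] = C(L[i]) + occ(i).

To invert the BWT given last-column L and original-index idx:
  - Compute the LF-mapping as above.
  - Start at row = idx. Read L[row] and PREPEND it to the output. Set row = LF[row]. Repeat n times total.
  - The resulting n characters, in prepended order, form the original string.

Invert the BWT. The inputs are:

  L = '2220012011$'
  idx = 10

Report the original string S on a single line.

Answer: 2120112002$

Derivation:
LF mapping: 7 8 9 1 2 4 10 3 5 6 0
Walk LF starting at row 10, prepending L[row]:
  step 1: row=10, L[10]='$', prepend. Next row=LF[10]=0
  step 2: row=0, L[0]='2', prepend. Next row=LF[0]=7
  step 3: row=7, L[7]='0', prepend. Next row=LF[7]=3
  step 4: row=3, L[3]='0', prepend. Next row=LF[3]=1
  step 5: row=1, L[1]='2', prepend. Next row=LF[1]=8
  step 6: row=8, L[8]='1', prepend. Next row=LF[8]=5
  step 7: row=5, L[5]='1', prepend. Next row=LF[5]=4
  step 8: row=4, L[4]='0', prepend. Next row=LF[4]=2
  step 9: row=2, L[2]='2', prepend. Next row=LF[2]=9
  step 10: row=9, L[9]='1', prepend. Next row=LF[9]=6
  step 11: row=6, L[6]='2', prepend. Next row=LF[6]=10
Reversed output: 2120112002$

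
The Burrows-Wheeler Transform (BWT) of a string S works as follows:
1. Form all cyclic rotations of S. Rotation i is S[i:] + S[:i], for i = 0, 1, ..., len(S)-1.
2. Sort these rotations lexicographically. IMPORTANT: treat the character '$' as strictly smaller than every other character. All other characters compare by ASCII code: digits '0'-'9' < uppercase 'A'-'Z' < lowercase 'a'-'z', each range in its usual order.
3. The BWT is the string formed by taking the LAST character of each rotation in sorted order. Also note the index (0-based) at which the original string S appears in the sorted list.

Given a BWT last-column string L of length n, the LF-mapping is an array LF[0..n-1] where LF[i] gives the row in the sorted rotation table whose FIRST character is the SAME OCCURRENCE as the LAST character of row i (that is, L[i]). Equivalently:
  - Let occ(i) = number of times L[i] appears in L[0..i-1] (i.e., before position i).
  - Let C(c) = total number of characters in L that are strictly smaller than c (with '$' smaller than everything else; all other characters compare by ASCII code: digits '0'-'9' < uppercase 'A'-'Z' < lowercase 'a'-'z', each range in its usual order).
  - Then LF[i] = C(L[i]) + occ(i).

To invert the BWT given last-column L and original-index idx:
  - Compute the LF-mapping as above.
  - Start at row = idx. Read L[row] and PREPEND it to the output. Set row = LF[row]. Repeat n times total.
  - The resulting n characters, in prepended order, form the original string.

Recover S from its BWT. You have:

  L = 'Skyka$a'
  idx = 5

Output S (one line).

LF mapping: 1 4 6 5 2 0 3
Walk LF starting at row 5, prepending L[row]:
  step 1: row=5, L[5]='$', prepend. Next row=LF[5]=0
  step 2: row=0, L[0]='S', prepend. Next row=LF[0]=1
  step 3: row=1, L[1]='k', prepend. Next row=LF[1]=4
  step 4: row=4, L[4]='a', prepend. Next row=LF[4]=2
  step 5: row=2, L[2]='y', prepend. Next row=LF[2]=6
  step 6: row=6, L[6]='a', prepend. Next row=LF[6]=3
  step 7: row=3, L[3]='k', prepend. Next row=LF[3]=5
Reversed output: kayakS$

Answer: kayakS$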